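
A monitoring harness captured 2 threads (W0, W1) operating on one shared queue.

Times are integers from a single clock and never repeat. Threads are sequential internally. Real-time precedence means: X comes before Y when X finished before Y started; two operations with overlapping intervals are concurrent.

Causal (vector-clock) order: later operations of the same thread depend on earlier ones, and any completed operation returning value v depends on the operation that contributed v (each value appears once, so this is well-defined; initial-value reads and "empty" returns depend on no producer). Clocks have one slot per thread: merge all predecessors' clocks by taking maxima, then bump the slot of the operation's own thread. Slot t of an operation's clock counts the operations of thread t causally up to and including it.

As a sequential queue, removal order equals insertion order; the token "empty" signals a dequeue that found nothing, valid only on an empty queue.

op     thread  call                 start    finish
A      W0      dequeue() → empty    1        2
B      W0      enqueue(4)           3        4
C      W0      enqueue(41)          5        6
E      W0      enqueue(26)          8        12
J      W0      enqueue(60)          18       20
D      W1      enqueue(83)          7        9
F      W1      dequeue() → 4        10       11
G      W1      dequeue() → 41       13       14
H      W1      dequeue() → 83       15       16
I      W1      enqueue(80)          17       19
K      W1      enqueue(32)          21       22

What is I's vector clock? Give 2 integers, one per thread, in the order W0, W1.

(3, 5)

no predecessors for D (invoked 7): W1 increments from zero → (0, 1)
no predecessors for A (invoked 1): W0 increments from zero → (1, 0)
B, invoked 3, takes VC(A)=(1, 0) under max, adds 1 for W0 → (2, 0)
C, invoked 5, takes VC(B)=(2, 0) under max, adds 1 for W0 → (3, 0)
F, invoked 10, takes VC(B)=(2, 0), VC(D)=(0, 1) under max, adds 1 for W1 → (2, 2)
E, invoked 8, takes VC(C)=(3, 0) under max, adds 1 for W0 → (4, 0)
J, invoked 18, takes VC(E)=(4, 0) under max, adds 1 for W0 → (5, 0)
G, invoked 13, takes VC(C)=(3, 0), VC(F)=(2, 2) under max, adds 1 for W1 → (3, 3)
H, invoked 15, takes VC(D)=(0, 1), VC(G)=(3, 3) under max, adds 1 for W1 → (3, 4)
I, invoked 17, takes VC(H)=(3, 4) under max, adds 1 for W1 → (3, 5)
K, invoked 21, takes VC(I)=(3, 5) under max, adds 1 for W1 → (3, 6)
target: VC(I) = (3, 5)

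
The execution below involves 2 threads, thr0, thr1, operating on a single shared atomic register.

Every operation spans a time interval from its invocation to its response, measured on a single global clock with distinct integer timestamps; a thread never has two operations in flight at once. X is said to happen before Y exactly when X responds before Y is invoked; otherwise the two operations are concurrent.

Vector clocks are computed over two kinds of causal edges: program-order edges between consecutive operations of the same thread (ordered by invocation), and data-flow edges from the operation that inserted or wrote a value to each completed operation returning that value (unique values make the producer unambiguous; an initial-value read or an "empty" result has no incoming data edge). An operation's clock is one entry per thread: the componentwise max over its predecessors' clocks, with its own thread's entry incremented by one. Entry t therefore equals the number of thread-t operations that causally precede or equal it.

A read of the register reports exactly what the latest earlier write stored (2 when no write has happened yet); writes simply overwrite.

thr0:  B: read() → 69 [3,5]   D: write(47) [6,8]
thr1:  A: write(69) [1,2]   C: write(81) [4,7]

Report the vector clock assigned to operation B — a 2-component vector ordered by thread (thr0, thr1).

A, invoked 1, has no incoming edges; only thr1's bump applies → (0, 1)
VC(C, invoked at 4): max of VC(A)=(0, 1), then +1 on thread thr1 → (0, 2)
VC(B, invoked at 3): max of VC(A)=(0, 1), then +1 on thread thr0 → (1, 1)
VC(D, invoked at 6): max of VC(B)=(1, 1), then +1 on thread thr0 → (2, 1)
target: VC(B) = (1, 1)

(1, 1)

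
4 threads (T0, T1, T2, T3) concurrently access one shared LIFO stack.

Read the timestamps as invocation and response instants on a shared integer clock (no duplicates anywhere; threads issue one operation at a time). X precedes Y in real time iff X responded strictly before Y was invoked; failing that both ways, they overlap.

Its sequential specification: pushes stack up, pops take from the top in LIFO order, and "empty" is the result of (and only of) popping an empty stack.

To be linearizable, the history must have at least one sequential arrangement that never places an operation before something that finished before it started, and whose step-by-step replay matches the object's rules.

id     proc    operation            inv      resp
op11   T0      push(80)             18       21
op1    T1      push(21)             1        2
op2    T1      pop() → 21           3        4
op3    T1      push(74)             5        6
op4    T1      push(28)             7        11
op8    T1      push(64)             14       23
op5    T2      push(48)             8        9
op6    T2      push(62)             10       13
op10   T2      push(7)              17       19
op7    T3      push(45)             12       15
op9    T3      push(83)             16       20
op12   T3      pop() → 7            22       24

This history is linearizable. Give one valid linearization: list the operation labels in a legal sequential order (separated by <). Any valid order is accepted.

step 1: op1 push(21) — stack <21>
step 2: op2 pop() → 21 — stack <>
step 3: op3 push(74) — stack <74>
step 4: op4 push(28) — stack <74,28>
step 5: op5 push(48) — stack <74,28,48>
step 6: op6 push(62) — stack <74,28,48,62>
step 7: op7 push(45) — stack <74,28,48,62,45>
step 8: op8 push(64) — stack <74,28,48,62,45,64>
step 9: op9 push(83) — stack <74,28,48,62,45,64,83>
step 10: op11 push(80) — stack <74,28,48,62,45,64,83,80>
step 11: op10 push(7) — stack <74,28,48,62,45,64,83,80,7>
step 12: op12 pop() → 7 — stack <74,28,48,62,45,64,83,80>

op1 < op2 < op3 < op4 < op5 < op6 < op7 < op8 < op9 < op11 < op10 < op12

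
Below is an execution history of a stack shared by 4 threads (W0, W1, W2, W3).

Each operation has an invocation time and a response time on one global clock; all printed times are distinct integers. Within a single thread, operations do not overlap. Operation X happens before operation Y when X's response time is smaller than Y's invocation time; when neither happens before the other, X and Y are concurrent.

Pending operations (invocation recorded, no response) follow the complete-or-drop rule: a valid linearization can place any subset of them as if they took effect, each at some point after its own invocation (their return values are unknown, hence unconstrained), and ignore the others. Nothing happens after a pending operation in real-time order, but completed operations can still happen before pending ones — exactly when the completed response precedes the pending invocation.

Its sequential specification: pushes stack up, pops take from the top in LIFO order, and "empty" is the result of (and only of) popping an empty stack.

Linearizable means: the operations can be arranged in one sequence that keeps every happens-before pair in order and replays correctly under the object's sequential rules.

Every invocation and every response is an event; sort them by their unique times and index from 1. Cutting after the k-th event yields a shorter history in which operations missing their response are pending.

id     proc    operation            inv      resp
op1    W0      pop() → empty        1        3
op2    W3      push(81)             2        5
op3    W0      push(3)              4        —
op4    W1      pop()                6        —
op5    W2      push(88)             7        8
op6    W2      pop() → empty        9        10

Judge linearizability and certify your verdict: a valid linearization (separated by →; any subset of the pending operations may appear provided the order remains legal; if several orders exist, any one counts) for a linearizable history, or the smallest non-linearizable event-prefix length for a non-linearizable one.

prefix check: 1..9 passes, 1..10 fails once op6's time-10 response joins
every one of the 2 real-time-consistent orders over 4 completed stack ops fails the sequential spec
every completion of the 2 pending operations (op3, op4) was checked; none linearizes
sample order op1, op2, op5, op6 (pending dropped) stalls at step 4 — op6 pop() → empty has no legal effect
sample order op2, op1, op5, op6 (pending dropped) stalls at step 2 — op1 pop() → empty has no legal effect

not linearizable — minimal violating prefix: 10 events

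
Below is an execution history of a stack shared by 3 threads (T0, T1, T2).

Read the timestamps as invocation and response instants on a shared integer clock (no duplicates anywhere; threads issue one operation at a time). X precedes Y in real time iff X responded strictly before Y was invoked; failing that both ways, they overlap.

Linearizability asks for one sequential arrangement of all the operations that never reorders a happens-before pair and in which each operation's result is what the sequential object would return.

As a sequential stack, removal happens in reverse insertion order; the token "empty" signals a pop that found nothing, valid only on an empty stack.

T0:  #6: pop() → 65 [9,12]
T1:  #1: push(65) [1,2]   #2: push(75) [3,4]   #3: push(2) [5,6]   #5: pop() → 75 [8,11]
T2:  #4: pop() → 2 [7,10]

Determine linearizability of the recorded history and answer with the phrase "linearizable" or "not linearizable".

linearizable

witness order: #1, #2, #3, #4, #5, #6
step 1: #1 push(65) — stack <65>
step 2: #2 push(75) — stack <65,75>
step 3: #3 push(2) — stack <65,75,2>
step 4: #4 pop() → 2 — stack <65,75>
step 5: #5 pop() → 75 — stack <65>
step 6: #6 pop() → 65 — stack <>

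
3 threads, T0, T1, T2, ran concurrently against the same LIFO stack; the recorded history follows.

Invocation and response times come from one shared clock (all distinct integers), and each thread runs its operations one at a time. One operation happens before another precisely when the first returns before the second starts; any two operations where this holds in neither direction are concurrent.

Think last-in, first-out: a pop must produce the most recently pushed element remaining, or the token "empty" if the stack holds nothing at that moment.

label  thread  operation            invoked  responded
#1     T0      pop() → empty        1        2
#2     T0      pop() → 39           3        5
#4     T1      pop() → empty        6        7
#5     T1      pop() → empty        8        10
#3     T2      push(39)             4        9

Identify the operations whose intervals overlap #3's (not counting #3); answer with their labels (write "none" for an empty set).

#3 runs from 4 to 9; window-overlapping ops are concurrent
#1 [1,2]: before
#2 [3,5]: concurrent
#4 [6,7]: concurrent
#5 [8,10]: concurrent

#2, #4, #5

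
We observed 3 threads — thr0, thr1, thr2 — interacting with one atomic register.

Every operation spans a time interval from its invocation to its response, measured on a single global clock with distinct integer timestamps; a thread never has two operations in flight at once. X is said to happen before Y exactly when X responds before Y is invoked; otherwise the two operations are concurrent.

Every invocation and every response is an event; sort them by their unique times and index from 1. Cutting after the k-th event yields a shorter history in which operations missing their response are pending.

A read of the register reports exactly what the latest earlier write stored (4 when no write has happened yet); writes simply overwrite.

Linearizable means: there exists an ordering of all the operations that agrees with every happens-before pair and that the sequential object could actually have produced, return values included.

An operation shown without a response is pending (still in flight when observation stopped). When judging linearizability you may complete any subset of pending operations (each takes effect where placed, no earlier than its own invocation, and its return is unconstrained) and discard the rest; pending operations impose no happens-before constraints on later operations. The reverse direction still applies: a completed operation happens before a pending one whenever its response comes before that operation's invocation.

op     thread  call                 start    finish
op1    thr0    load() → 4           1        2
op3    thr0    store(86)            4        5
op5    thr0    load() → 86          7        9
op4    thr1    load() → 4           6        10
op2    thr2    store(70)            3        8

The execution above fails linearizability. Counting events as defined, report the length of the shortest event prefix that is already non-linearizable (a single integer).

10

events 1..9 are linearizable, e.g. via op1, op2, op3, op4, op5:
1. op1 load() → 4, leaving value 4
2. op2 store(70), leaving value 70
3. op3 store(86), leaving value 86
4. op4 load() (pending, included), leaving value 86
5. op5 load() → 86, leaving value 86
with event 10 included (op4 responding at time 10), all real-time-consistent orders fail
for example op1, op2, op3, op4, op5 fails at step 4: op4 load() → 4 is not legal there
for example op1, op2, op3, op5, op4 fails at step 5: op4 load() → 4 is not legal there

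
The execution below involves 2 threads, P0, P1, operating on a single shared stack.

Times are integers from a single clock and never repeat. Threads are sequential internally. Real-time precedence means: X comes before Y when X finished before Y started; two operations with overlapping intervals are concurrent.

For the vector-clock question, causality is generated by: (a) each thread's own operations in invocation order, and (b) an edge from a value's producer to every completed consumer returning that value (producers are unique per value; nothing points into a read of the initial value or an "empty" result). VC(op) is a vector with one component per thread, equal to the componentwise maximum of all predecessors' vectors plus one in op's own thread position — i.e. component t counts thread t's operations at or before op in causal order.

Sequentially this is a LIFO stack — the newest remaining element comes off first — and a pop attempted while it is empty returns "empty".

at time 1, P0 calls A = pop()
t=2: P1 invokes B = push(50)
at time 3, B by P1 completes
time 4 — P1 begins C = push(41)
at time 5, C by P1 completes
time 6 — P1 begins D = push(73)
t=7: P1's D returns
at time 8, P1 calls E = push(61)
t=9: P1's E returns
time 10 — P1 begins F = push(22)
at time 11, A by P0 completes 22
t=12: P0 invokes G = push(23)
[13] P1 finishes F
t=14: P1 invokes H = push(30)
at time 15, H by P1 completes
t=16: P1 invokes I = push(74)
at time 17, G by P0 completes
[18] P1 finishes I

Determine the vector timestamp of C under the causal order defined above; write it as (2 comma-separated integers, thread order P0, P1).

B, invoked 2, has no incoming edges; only P1's bump applies → (0, 1)
C (invocation 4): componentwise max over VC(B)=(0, 1), +1 at P1, giving (0, 2)
D (invocation 6): componentwise max over VC(C)=(0, 2), +1 at P1, giving (0, 3)
E (invocation 8): componentwise max over VC(D)=(0, 3), +1 at P1, giving (0, 4)
F (invocation 10): componentwise max over VC(E)=(0, 4), +1 at P1, giving (0, 5)
H (invocation 14): componentwise max over VC(F)=(0, 5), +1 at P1, giving (0, 6)
A (invocation 1): componentwise max over VC(F)=(0, 5), +1 at P0, giving (1, 5)
I (invocation 16): componentwise max over VC(H)=(0, 6), +1 at P1, giving (0, 7)
G (invocation 12): componentwise max over VC(A)=(1, 5), +1 at P0, giving (2, 5)
target: VC(C) = (0, 2)

(0, 2)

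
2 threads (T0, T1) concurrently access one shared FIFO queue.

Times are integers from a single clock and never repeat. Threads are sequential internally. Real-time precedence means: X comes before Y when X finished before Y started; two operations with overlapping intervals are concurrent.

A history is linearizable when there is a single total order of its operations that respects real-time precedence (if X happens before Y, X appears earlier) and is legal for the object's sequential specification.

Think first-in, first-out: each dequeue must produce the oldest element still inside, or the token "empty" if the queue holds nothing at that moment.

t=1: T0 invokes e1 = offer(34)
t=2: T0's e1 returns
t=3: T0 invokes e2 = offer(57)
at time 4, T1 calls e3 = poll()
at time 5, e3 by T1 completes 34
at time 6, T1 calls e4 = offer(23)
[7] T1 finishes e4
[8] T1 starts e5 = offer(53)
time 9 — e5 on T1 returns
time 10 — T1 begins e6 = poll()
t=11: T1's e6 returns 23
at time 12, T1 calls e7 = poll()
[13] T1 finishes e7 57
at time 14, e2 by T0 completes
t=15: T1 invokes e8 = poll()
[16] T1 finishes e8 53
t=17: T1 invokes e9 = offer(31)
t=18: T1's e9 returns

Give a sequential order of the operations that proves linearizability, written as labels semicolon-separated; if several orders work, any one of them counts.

e1; e3; e4; e2; e5; e6; e7; e8; e9

step 1: e1 offer(34) — queue <34>
step 2: e3 poll() → 34 — queue <>
step 3: e4 offer(23) — queue <23>
step 4: e2 offer(57) — queue <23,57>
step 5: e5 offer(53) — queue <23,57,53>
step 6: e6 poll() → 23 — queue <57,53>
step 7: e7 poll() → 57 — queue <53>
step 8: e8 poll() → 53 — queue <>
step 9: e9 offer(31) — queue <31>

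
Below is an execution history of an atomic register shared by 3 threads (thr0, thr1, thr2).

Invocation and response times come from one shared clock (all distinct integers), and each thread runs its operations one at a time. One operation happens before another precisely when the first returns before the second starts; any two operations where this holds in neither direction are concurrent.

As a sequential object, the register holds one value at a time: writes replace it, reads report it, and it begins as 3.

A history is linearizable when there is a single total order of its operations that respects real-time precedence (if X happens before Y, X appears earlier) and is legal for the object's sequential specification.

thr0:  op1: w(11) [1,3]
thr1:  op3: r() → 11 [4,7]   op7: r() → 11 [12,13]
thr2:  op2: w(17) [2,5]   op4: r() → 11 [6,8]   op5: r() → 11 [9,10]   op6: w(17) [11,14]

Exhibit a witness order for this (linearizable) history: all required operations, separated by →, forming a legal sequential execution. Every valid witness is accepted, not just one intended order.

step 1: op2 w(17) — value 17
step 2: op1 w(11) — value 11
step 3: op3 r() → 11 — value 11
step 4: op4 r() → 11 — value 11
step 5: op5 r() → 11 — value 11
step 6: op7 r() → 11 — value 11
step 7: op6 w(17) — value 17

op2 → op1 → op3 → op4 → op5 → op7 → op6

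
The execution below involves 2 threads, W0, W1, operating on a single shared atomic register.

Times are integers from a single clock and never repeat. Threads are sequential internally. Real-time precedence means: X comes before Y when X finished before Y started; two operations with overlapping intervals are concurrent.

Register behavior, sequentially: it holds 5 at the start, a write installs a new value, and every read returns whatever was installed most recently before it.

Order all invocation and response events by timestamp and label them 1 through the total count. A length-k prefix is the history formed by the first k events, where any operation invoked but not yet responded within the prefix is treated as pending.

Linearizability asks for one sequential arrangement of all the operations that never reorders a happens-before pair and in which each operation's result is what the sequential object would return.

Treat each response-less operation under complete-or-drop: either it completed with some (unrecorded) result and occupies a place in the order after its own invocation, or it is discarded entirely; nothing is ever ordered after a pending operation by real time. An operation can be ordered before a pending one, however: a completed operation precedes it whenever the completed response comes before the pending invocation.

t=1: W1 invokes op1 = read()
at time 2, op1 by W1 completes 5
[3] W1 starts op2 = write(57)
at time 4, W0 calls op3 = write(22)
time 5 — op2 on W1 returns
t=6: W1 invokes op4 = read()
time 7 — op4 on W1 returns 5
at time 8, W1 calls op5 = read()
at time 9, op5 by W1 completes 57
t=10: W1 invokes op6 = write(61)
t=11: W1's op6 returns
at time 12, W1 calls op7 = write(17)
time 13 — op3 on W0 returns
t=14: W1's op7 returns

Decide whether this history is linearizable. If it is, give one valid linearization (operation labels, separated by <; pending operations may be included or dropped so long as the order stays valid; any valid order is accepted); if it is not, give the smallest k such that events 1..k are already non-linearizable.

not linearizable — minimal violating prefix: 7 events

cut after 6 events: linearizable; cut after 7 events (op4 responds, time 7): not linearizable
exhaustive check: the 3 completed atomic register ops admit one real-time order; illegal
including or dropping the 1 pending operation (op3) in any combination fails
for example op1, op2, op4 (pending dropped) fails at step 3: op4 read() → 5 is not legal there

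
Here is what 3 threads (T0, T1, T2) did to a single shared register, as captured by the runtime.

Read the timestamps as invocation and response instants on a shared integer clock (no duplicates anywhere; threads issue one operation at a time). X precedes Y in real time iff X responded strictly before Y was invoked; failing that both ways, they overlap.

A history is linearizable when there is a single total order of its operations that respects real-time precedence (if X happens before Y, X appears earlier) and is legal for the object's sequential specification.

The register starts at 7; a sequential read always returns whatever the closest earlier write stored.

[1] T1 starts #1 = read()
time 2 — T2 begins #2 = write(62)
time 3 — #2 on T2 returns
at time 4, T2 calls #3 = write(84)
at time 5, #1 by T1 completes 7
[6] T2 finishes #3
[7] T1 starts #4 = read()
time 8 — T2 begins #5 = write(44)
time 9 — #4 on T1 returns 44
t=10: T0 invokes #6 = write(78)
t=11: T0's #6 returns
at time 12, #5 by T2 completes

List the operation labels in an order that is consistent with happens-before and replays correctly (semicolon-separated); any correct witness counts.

step 1: #1 read() → 7 — value 7
step 2: #2 write(62) — value 62
step 3: #3 write(84) — value 84
step 4: #5 write(44) — value 44
step 5: #4 read() → 44 — value 44
step 6: #6 write(78) — value 78

#1; #2; #3; #5; #4; #6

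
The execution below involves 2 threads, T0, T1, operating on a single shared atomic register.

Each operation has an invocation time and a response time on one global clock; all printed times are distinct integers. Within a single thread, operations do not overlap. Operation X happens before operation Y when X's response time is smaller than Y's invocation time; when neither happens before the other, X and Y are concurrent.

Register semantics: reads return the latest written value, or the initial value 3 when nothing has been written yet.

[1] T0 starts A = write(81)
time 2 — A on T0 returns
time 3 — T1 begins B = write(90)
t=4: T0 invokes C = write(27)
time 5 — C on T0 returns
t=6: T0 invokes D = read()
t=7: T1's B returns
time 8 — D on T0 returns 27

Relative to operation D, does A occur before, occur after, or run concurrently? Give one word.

before

A spans [1,2], D spans [6,8]
resp(A)=2 < inv(D)=6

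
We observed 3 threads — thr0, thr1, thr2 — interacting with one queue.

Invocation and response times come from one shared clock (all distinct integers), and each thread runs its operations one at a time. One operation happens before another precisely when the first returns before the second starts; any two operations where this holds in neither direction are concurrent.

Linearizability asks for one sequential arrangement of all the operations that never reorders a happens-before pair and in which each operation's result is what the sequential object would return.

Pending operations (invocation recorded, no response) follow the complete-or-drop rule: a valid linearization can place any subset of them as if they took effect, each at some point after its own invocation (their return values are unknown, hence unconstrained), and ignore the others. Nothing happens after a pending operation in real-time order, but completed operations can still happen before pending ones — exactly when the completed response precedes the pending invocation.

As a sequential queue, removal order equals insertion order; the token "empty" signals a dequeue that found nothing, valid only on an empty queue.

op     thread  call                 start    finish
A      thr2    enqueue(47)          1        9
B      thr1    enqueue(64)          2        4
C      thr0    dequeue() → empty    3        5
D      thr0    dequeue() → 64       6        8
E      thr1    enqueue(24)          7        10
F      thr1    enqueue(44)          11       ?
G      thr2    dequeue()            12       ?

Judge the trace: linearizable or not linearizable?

linearizable

witness order: C, B, A, D, E
step 1: C dequeue() → empty — queue <>
step 2: B enqueue(64) — queue <64>
step 3: A enqueue(47) — queue <64,47>
step 4: D dequeue() → 64 — queue <47>
step 5: E enqueue(24) — queue <47,24>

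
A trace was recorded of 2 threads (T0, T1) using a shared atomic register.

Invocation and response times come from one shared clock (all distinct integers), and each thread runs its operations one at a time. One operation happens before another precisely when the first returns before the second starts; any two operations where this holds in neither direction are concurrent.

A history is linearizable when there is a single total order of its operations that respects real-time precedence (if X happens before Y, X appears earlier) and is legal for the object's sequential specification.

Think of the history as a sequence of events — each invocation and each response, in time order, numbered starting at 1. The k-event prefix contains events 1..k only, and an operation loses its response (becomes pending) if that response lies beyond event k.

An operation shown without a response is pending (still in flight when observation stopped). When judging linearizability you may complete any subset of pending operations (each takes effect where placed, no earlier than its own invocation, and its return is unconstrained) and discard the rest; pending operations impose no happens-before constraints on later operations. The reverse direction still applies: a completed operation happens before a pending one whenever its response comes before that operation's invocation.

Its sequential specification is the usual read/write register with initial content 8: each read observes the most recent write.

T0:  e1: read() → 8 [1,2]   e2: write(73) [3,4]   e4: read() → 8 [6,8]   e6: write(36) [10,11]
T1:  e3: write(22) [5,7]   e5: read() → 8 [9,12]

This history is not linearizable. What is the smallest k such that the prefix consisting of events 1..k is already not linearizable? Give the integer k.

events 1..7 are still linearizable — one witness is e1, e2, e3:
step 1: e1 read() → 8 — value 8
step 2: e2 write(73) — value 73
step 3: e3 write(22) — value 22
include event 8 — e4 responding at 8 — and every candidate order breaks
take e1, e2, e3, e4: step 4 already fails, because e4 read() → 8 cannot occur there
take e1, e2, e4, e3: step 3 already fails, because e4 read() → 8 cannot occur there

8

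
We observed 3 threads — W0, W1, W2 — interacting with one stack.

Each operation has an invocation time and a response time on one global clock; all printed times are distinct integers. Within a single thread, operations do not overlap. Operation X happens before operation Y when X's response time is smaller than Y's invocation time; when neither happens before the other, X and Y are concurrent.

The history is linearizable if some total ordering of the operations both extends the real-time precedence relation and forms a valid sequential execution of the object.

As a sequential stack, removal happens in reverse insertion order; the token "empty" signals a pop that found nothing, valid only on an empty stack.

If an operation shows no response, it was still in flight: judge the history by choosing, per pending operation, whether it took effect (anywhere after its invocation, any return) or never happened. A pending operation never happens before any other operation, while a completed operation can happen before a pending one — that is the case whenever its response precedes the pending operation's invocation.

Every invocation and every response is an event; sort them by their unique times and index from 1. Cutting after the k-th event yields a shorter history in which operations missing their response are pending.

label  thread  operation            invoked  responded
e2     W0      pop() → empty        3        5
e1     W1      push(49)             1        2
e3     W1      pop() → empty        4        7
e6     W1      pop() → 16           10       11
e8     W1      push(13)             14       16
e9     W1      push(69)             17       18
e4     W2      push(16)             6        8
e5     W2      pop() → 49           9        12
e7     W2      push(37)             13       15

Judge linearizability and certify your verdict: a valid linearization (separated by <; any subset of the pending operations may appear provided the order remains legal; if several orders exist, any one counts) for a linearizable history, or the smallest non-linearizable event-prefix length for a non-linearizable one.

not linearizable — minimal violating prefix: 7 events

through event 6 a valid linearization exists; event 7 (e3 responding at time 7) ends that
all 2 real-time-respecting orders fail — 3 completed stack operations, no legal replay
including or dropping the 1 pending operation (e4) in any combination fails
one such order, e1, e2, e3 (pending dropped), breaks at step 2 where e2 pop() → empty is illegal
one such order, e1, e3, e2 (pending dropped), breaks at step 2 where e3 pop() → empty is illegal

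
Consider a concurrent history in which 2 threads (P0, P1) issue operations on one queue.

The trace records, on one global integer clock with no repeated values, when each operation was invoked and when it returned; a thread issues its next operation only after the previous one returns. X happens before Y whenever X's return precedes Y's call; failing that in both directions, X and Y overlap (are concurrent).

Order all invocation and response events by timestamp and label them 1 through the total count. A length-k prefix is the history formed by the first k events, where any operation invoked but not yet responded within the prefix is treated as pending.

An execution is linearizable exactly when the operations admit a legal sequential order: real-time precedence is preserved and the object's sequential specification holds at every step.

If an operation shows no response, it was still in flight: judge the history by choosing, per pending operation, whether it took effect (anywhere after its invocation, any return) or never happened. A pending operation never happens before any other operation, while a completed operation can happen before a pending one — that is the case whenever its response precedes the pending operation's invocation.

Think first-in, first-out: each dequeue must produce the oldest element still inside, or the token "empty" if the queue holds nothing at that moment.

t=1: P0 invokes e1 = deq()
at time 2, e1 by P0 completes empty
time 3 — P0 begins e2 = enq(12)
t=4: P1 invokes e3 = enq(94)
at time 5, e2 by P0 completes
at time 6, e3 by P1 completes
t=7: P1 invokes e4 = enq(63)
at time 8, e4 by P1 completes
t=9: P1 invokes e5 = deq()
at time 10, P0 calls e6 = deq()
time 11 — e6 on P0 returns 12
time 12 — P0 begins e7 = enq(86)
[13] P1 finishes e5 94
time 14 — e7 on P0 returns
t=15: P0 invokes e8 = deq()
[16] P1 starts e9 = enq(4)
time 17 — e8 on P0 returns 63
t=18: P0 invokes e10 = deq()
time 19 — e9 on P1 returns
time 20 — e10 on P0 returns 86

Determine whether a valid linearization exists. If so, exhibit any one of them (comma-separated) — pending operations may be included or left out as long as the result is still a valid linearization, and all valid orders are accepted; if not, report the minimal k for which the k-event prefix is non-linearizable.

linearizable — witness: e1, e2, e3, e4, e6, e5, e7, e8, e9, e10

after step 1 (e1 deq() → empty): queue <>
after step 2 (e2 enq(12)): queue <12>
after step 3 (e3 enq(94)): queue <12,94>
after step 4 (e4 enq(63)): queue <12,94,63>
after step 5 (e6 deq() → 12): queue <94,63>
after step 6 (e5 deq() → 94): queue <63>
after step 7 (e7 enq(86)): queue <63,86>
after step 8 (e8 deq() → 63): queue <86>
after step 9 (e9 enq(4)): queue <86,4>
after step 10 (e10 deq() → 86): queue <4>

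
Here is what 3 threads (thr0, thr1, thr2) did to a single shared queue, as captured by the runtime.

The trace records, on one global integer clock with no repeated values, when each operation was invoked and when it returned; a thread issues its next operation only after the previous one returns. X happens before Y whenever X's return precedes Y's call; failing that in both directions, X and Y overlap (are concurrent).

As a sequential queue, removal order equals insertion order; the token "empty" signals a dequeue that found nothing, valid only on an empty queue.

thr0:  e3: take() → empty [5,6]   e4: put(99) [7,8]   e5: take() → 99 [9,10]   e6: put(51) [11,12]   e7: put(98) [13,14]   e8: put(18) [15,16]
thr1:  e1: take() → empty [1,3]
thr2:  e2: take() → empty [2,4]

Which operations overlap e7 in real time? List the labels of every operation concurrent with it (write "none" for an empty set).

none

e7 runs from 13 to 14; window-overlapping ops are concurrent
e1 [1,3]: before
e2 [2,4]: before
e3 [5,6]: before
e4 [7,8]: before
e5 [9,10]: before
e6 [11,12]: before
e8 [15,16]: after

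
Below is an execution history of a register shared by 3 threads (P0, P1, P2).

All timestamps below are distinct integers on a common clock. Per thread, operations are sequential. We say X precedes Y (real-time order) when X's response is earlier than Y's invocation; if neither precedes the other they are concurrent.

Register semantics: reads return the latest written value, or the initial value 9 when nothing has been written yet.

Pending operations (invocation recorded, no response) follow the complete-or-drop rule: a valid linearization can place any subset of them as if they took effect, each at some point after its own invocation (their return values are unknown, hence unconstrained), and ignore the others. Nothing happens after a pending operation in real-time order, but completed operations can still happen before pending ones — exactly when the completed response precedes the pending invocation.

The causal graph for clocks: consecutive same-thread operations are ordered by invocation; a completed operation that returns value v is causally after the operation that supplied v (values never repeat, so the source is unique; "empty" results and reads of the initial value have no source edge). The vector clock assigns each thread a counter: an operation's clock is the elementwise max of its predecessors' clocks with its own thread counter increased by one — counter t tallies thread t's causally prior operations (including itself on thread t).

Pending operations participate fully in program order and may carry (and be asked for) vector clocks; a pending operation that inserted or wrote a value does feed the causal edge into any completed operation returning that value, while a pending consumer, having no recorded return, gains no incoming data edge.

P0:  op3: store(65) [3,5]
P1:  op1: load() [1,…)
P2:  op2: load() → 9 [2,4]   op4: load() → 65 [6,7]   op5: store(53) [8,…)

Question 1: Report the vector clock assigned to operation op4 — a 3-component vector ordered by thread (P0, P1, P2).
no predecessors for op2 (invoked 2): P2 increments from zero → (0, 0, 1)
no predecessors for op1 (invoked 1): P1 increments from zero → (0, 1, 0)
no predecessors for op3 (invoked 3): P0 increments from zero → (1, 0, 0)
VC(op4, invoked at 6): max of VC(op2)=(0, 0, 1), VC(op3)=(1, 0, 0), then +1 on thread P2 → (1, 0, 2)
VC(op5, invoked at 8): max of VC(op4)=(1, 0, 2), then +1 on thread P2 → (1, 0, 3)
target: VC(op4) = (1, 0, 2)

(1, 0, 2)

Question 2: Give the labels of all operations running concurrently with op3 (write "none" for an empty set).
overlap test against op3 [3,5]: concurrent iff the interval meets 3..5
op1 [1,…): concurrent
op2 [2,4]: concurrent
op4 [6,7]: after
op5 [8,…): after

op1, op2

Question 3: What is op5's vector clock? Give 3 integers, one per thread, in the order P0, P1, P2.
root op op2, invoked 2: fresh clock plus P2's own tick → (0, 0, 1)
root op op1, invoked 1: fresh clock plus P1's own tick → (0, 1, 0)
root op op3, invoked 3: fresh clock plus P0's own tick → (1, 0, 0)
from VC(op2)=(0, 0, 1), VC(op3)=(1, 0, 0), op4 (invoked 6) maxes components and bumps P2 → (1, 0, 2)
from VC(op4)=(1, 0, 2), op5 (invoked 8) maxes components and bumps P2 → (1, 0, 3)
target: VC(op5) = (1, 0, 3)

(1, 0, 3)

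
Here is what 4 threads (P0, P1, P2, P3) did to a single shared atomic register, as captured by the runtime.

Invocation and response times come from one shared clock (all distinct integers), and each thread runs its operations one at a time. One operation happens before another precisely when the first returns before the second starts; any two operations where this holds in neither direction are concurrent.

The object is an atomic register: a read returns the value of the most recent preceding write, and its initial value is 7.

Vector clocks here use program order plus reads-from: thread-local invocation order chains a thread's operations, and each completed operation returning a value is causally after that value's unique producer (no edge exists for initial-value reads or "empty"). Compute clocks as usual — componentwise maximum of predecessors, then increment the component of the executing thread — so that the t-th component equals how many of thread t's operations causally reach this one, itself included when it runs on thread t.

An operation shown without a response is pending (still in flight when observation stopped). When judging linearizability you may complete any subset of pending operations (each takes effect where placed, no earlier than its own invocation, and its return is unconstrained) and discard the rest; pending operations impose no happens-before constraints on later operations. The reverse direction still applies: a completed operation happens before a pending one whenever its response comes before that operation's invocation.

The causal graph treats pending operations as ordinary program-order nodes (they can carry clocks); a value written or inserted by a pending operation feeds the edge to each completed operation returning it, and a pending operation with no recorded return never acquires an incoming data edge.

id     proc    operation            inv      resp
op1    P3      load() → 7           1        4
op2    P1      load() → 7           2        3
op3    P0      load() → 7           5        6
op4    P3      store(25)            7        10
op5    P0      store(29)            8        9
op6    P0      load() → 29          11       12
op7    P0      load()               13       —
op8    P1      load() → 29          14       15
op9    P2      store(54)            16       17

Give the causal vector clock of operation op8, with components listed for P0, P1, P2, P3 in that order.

op1, invoked 1, has no incoming edges; only P3's bump applies → (0, 0, 0, 1)
op9, invoked 16, has no incoming edges; only P2's bump applies → (0, 0, 1, 0)
op2, invoked 2, has no incoming edges; only P1's bump applies → (0, 1, 0, 0)
op3, invoked 5, has no incoming edges; only P0's bump applies → (1, 0, 0, 0)
merge at op4 (invoked 7): VC(op1)=(0, 0, 0, 1), own-thread bump on P3 → (0, 0, 0, 2)
merge at op5 (invoked 8): VC(op3)=(1, 0, 0, 0), own-thread bump on P0 → (2, 0, 0, 0)
merge at op6 (invoked 11): VC(op5)=(2, 0, 0, 0), own-thread bump on P0 → (3, 0, 0, 0)
merge at op8 (invoked 14): VC(op2)=(0, 1, 0, 0), VC(op5)=(2, 0, 0, 0), own-thread bump on P1 → (2, 2, 0, 0)
merge at op7 (invoked 13): VC(op6)=(3, 0, 0, 0), own-thread bump on P0 → (4, 0, 0, 0)
target: VC(op8) = (2, 2, 0, 0)

(2, 2, 0, 0)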